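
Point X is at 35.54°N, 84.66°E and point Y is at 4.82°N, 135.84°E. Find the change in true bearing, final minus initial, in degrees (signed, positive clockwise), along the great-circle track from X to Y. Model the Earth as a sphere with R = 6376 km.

At departure: θ₁ = atan2(sin Δλ cos φ₂, cos φ₁ sin φ₂ − sin φ₁ cos φ₂ cos Δλ) = 110.79°
At arrival: θ₂ = atan2(sin Δλ cos φ₁, −cos φ₂ sin φ₁ + sin φ₂ cos φ₁ cos Δλ) = 130.23°
Δθ = θ₂ − θ₁ = +19.4°

+19.4°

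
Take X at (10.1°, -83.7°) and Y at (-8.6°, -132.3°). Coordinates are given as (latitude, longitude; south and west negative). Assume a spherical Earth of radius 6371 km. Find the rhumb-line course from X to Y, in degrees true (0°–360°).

248.9°

Δψ = ln[tan(π/4+φ₂/2)/tan(π/4+φ₁/2)] = -0.3279
Δλ = -0.8482 rad (taken the short way round)
course = atan2(Δλ, Δψ) = 248.87°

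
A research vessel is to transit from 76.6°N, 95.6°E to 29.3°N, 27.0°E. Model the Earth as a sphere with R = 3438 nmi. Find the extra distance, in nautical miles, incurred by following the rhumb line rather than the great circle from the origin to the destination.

141 nmi

Great circle: cos σ = sin φ₁ sin φ₂ + cos φ₁ cos φ₂ cos Δλ,  σ = 0.9887 rad → d_gc = 3399.0 nmi
Rhumb line: Δψ = -1.6063, q = Δφ/Δψ = 0.5139, d_rh = R√(Δφ²+q²Δλ²) = 3539.9 nmi
Excess = 3539.9 − 3399.0 = 140.9 ≈ 141 nmi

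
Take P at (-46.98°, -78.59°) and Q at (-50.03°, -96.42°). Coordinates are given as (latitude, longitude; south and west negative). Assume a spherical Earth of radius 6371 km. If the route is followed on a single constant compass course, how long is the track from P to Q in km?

Rhumb course C = atan2(Δλ, Δψ) with Δψ = ln[tan(π/4+φ₂/2)/tan(π/4+φ₁/2)] = -0.0804, Δλ = -0.3112 → C = 255.52°
d = R·|Δφ| / |cos C| = 6371·0.05323 / 0.25008 = 1356 km

1356 km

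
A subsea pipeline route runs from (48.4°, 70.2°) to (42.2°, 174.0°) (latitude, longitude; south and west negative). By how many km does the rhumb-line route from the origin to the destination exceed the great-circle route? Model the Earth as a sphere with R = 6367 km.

646 km

Great circle: cos σ = sin φ₁ sin φ₂ + cos φ₁ cos φ₂ cos Δλ,  σ = 1.1756 rad → d_gc = 7485.0 km
Rhumb line: Δψ = -0.1541, q = Δφ/Δψ = 0.7023, d_rh = R√(Δφ²+q²Δλ²) = 8130.7 km
Excess = 8130.7 − 7485.0 = 645.7 ≈ 646 km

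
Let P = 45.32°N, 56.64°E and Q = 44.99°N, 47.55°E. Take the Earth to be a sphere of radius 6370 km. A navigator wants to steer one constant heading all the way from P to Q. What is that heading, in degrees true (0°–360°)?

Δψ = ln[tan(π/4+φ₂/2)/tan(π/4+φ₁/2)] = -0.0082
Δλ = -0.1587 rad (taken the short way round)
course = atan2(Δλ, Δψ) = 267.05°

267.1°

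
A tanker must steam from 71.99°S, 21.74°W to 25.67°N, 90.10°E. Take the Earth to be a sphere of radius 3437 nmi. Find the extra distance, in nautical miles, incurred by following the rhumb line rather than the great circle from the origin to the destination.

Great circle: cos σ = sin φ₁ sin φ₂ + cos φ₁ cos φ₂ cos Δλ,  σ = 2.1125 rad → d_gc = 7260.8 nmi
Rhumb line: Δψ = +2.3060, q = Δφ/Δψ = 0.7392, d_rh = R√(Δφ²+q²Δλ²) = 7675.4 nmi
Excess = 7675.4 − 7260.8 = 414.6 ≈ 415 nmi

415 nmi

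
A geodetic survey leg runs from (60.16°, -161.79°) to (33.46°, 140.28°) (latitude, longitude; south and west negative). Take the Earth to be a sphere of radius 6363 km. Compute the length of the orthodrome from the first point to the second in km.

Haversine: a = sin²(Δφ/2)+cos φ₁ cos φ₂ sin²(Δλ/2) = 0.15067;  σ = 2·atan2(√a,√(1−a))
σ = 45.680° → d = Rσ = 6363·0.79727 = 5073 km

5073 km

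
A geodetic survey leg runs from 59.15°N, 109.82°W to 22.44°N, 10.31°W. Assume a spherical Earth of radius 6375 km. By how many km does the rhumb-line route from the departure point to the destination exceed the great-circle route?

Great circle: cos σ = sin φ₁ sin φ₂ + cos φ₁ cos φ₂ cos Δλ,  σ = 1.3187 rad → d_gc = 8406.9 km
Rhumb line: Δψ = -0.8856, q = Δφ/Δψ = 0.7235, d_rh = R√(Δφ²+q²Δλ²) = 8991.6 km
Excess = 8991.6 − 8406.9 = 584.7 ≈ 585 km

585 km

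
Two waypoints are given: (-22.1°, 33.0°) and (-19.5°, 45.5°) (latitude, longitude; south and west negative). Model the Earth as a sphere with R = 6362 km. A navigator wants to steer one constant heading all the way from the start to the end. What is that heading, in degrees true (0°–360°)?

Meridional parts: M(φ₁)=-0.3957, M(φ₂)=-0.3471 → ΔM = +0.0485;  Δλ = +0.2182 rad
tan C = Δλ / ΔM = +4.4939 → C = 77.45°

77.5°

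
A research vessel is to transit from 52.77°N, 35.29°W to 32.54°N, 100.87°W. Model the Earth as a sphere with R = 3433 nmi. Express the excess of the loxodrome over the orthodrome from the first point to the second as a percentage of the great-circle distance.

Great circle: σ = 0.8774 rad → d_gc = Rσ = 3012.2 nmi
Rhumb: Δφ = -0.3531, Δλ = -1.1446, Δψ = -0.4870, q = Δφ/Δψ = 0.7250 → d_rh = R√(Δφ²+q²Δλ²) = 3096.0 nmi
Excess = (3096.0 − 3012.2) / 3012.2 = 83.8 / 3012.2 = 2.78% ≈ 2.8%

2.8%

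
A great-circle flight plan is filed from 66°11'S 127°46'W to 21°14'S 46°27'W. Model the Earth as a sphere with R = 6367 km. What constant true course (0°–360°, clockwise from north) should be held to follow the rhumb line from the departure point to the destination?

50.3°

Meridional parts: M(φ₁)=-1.5564, M(φ₂)=-0.3794 → ΔM = +1.1771;  Δλ = +1.4192 rad
tan C = Δλ / ΔM = +1.2057 → C = 50.33°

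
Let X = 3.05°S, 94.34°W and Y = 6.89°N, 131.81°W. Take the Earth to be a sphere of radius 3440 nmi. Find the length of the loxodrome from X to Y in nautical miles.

Rhumb course C = atan2(Δλ, Δψ) with Δψ = ln[tan(π/4+φ₂/2)/tan(π/4+φ₁/2)] = +0.1738, Δλ = -0.6540 → C = 284.88°
d = R·|Δφ| / |cos C| = 3440·0.17349 / 0.25685 = 2324 nmi

2324 nmi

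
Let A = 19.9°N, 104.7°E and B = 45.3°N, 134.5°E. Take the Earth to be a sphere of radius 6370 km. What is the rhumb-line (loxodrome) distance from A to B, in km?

3941 km

Δψ = ln[tan(π/4+φ₂/2)/tan(π/4+φ₁/2)] = +0.5343;  Δφ = +0.4433 rad,  Δλ = +0.5201 rad
q = Δφ/Δψ = 0.8297
d = R·√(Δφ² + q²Δλ²) = 6370·0.61868 = 3941 km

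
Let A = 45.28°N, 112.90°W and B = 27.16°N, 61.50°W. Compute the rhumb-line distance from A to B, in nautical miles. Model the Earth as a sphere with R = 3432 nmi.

2691 nmi

Δψ = ln[tan(π/4+φ₂/2)/tan(π/4+φ₁/2)] = -0.3954;  Δφ = -0.3163 rad,  Δλ = +0.8971 rad
q = Δφ/Δψ = 0.7997
d = R·√(Δφ² + q²Δλ²) = 3432·0.78405 = 2691 nmi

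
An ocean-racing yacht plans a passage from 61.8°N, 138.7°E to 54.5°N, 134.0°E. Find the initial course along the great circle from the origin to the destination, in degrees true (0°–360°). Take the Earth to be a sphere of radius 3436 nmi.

200.8°

N = sin Δλ·cos φ₂ = -0.0476;  D = cos φ₁ sin φ₂ − sin φ₁ cos φ₂ cos Δλ = -0.1253
initial course = atan2(N, D) = 200.79°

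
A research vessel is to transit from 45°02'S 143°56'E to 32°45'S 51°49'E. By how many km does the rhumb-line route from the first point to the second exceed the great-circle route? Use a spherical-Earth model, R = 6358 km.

Great circle: cos σ = sin φ₁ sin φ₂ + cos φ₁ cos φ₂ cos Δλ,  σ = 1.2017 rad → d_gc = 7640.2 km
Rhumb line: Δψ = +0.2767, q = Δφ/Δψ = 0.7749, d_rh = R√(Δφ²+q²Δλ²) = 8037.4 km
Excess = 8037.4 − 7640.2 = 397.2 ≈ 397 km

397 km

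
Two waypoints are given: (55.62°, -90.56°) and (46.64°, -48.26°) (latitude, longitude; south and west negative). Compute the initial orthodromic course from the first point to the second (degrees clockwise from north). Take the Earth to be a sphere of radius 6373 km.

91.1°

θ = atan2( sin Δλ·cos φ₂ ,  cos φ₁ sin φ₂ − sin φ₁ cos φ₂ cos Δλ )
  = atan2(+0.4621, -0.0086) = 91.06°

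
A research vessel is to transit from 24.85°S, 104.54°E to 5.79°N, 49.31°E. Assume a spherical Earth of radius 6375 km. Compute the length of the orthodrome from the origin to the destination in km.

Haversine: a = sin²(Δφ/2)+cos φ₁ cos φ₂ sin²(Δλ/2) = 0.26378;  σ = 2·atan2(√a,√(1−a))
σ = 61.807° → d = Rσ = 6375·1.07873 = 6877 km

6877 km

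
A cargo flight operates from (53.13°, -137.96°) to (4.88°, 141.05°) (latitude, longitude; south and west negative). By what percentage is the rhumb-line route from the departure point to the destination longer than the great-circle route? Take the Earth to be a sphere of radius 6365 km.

2.6%

Great circle: σ = 1.4084 rad → d_gc = Rσ = 8964.5 km
Rhumb: Δφ = -0.8421, Δλ = -1.4135, Δψ = -1.0133, q = Δφ/Δψ = 0.8310 → d_rh = R√(Δφ²+q²Δλ²) = 9199.8 km
Excess = (9199.8 − 8964.5) / 8964.5 = 235.3 / 8964.5 = 2.62% ≈ 2.6%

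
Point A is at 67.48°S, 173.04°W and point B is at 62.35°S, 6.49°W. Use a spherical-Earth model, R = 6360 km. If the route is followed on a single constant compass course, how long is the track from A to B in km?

7832 km

Rhumb course C = atan2(Δλ, Δψ) with Δψ = ln[tan(π/4+φ₂/2)/tan(π/4+φ₁/2)] = +0.2119, Δλ = +2.9068 → C = 85.83°
d = R·|Δφ| / |cos C| = 6360·0.08954 / 0.07271 = 7832 km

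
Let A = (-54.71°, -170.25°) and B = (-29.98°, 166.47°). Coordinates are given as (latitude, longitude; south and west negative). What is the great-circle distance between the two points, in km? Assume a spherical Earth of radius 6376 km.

3319 km

cos σ = sin φ₁ sin φ₂ + cos φ₁ cos φ₂ cos Δλ
      = sin(-54.71°)sin(-29.98°) + cos(-54.71°)cos(-29.98°)cos(-23.28°) = 0.8675
σ = 29.825° → d = Rσ = 6376·0.52055 = 3319 km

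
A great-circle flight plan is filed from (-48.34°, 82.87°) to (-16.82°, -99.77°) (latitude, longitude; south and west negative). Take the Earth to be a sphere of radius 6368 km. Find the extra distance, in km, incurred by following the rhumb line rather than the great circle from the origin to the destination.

Great circle: cos σ = sin φ₁ sin φ₂ + cos φ₁ cos φ₂ cos Δλ,  σ = 2.0036 rad → d_gc = 12758.9 km
Rhumb line: Δψ = +0.6685, q = Δφ/Δψ = 0.8229, d_rh = R√(Δφ²+q²Δλ²) = 16596.0 km
Excess = 16596.0 − 12758.9 = 3837.1 ≈ 3837 km

3837 km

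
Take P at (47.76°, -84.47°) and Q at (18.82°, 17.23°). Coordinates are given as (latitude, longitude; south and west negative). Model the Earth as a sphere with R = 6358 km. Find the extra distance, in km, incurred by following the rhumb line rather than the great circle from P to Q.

Great circle: cos σ = sin φ₁ sin φ₂ + cos φ₁ cos φ₂ cos Δλ,  σ = 1.4608 rad → d_gc = 9287.6 km
Rhumb line: Δψ = -0.6167, q = Δφ/Δψ = 0.8191, d_rh = R√(Δφ²+q²Δλ²) = 9785.5 km
Excess = 9785.5 − 9287.6 = 497.9 ≈ 498 km

498 km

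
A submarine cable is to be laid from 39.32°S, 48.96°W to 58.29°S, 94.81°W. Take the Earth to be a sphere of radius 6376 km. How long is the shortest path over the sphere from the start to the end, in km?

cos σ = sin φ₁ sin φ₂ + cos φ₁ cos φ₂ cos Δλ
      = sin(-39.32°)sin(-58.29°) + cos(-39.32°)cos(-58.29°)cos(-45.85°) = 0.8223
σ = 34.685° → d = Rσ = 6376·0.60537 = 3860 km

3860 km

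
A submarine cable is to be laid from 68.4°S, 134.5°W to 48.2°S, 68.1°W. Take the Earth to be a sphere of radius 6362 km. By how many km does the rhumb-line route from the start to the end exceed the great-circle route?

Great circle: cos σ = sin φ₁ sin φ₂ + cos φ₁ cos φ₂ cos Δλ,  σ = 0.6578 rad → d_gc = 4184.7 km
Rhumb line: Δψ = +0.6940, q = Δφ/Δψ = 0.5080, d_rh = R√(Δφ²+q²Δλ²) = 4365.5 km
Excess = 4365.5 − 4184.7 = 180.8 ≈ 181 km

181 km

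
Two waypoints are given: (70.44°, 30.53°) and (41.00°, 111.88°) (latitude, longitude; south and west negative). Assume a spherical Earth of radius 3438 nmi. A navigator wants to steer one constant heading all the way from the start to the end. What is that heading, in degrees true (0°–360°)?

124.4°

Meridional parts: M(φ₁)=+1.7581, M(φ₂)=+0.7859 → ΔM = -0.9722;  Δλ = +1.4198 rad
tan C = Δλ / ΔM = -1.4604 → C = 124.40°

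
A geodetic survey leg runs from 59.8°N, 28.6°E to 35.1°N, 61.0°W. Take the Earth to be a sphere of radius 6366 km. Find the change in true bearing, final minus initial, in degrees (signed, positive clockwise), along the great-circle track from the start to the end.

-73.7°

At departure: θ₁ = atan2(sin Δλ cos φ₂, cos φ₁ sin φ₂ − sin φ₁ cos φ₂ cos Δλ) = 289.16°
At arrival: θ₂ = atan2(sin Δλ cos φ₁, −cos φ₂ sin φ₁ + sin φ₂ cos φ₁ cos Δλ) = 215.50°
Δθ = θ₂ − θ₁ = -73.7°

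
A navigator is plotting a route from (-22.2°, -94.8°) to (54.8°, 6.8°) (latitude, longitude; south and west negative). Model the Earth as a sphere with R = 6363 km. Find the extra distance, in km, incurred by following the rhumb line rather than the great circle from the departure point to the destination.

Great circle: cos σ = sin φ₁ sin φ₂ + cos φ₁ cos φ₂ cos Δλ,  σ = 1.9999 rad → d_gc = 12725.44 km
Rhumb line: Δψ = +1.5457, q = Δφ/Δψ = 0.8694, d_rh = R√(Δφ²+q²Δλ²) = 13013.95 km
Excess = 13013.95 − 12725.44 = 288.51 ≈ 289 km

289 km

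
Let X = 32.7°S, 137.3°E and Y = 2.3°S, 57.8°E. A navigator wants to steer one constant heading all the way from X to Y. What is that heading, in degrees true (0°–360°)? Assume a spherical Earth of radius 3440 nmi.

Δψ = ln[tan(π/4+φ₂/2)/tan(π/4+φ₁/2)] = +0.5643
Δλ = -1.3875 rad (taken the short way round)
course = atan2(Δλ, Δψ) = 292.13°

292.1°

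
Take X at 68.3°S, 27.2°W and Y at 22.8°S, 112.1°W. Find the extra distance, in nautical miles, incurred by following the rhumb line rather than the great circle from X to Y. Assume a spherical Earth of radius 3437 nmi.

Great circle: cos σ = sin φ₁ sin φ₂ + cos φ₁ cos φ₂ cos Δλ,  σ = 1.1698 rad → d_gc = 4020.5 nmi
Rhumb line: Δψ = +1.2431, q = Δφ/Δψ = 0.6388, d_rh = R√(Δφ²+q²Δλ²) = 4246.7 nmi
Excess = 4246.7 − 4020.5 = 226.2 ≈ 226 nmi

226 nmi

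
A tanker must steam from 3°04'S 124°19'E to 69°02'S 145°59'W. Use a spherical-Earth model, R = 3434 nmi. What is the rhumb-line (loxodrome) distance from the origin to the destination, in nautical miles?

Rhumb course C = atan2(Δλ, Δψ) with Δψ = ln[tan(π/4+φ₂/2)/tan(π/4+φ₁/2)] = -1.6336, Δλ = +1.5656 → C = 136.22°
d = R·|Δφ| / |cos C| = 3434·1.15134 / 0.72199 = 5476 nmi

5476 nmi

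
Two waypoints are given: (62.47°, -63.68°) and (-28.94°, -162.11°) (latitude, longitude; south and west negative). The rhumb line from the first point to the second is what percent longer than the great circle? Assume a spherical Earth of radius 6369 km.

2.5%

Great circle: σ = 2.0811 rad → d_gc = Rσ = 13254.2 km
Rhumb: Δφ = -1.5954, Δλ = -1.7179, Δψ = -1.9347, q = Δφ/Δψ = 0.8246 → d_rh = R√(Δφ²+q²Δλ²) = 13589.0 km
Excess = (13589.0 − 13254.2) / 13254.2 = 334.8 / 13254.2 = 2.53% ≈ 2.5%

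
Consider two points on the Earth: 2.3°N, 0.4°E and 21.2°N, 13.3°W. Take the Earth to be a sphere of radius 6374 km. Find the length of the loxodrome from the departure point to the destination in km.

2574 km

Δψ = ln[tan(π/4+φ₂/2)/tan(π/4+φ₁/2)] = +0.3386;  Δφ = +0.3299 rad,  Δλ = -0.2391 rad
q = Δφ/Δψ = 0.9742
d = R·√(Δφ² + q²Δλ²) = 6374·0.40383 = 2574 km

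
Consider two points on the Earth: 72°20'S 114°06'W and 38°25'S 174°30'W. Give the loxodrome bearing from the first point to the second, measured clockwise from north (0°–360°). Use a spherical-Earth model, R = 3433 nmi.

317.1°

Δψ = ln[tan(π/4+φ₂/2)/tan(π/4+φ₁/2)] = +1.1345
Δλ = -1.0542 rad (taken the short way round)
course = atan2(Δλ, Δψ) = 317.10°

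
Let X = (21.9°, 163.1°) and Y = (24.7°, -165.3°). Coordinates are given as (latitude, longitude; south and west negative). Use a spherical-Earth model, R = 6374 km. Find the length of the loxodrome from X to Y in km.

3243 km

Δψ = ln[tan(π/4+φ₂/2)/tan(π/4+φ₁/2)] = +0.0532;  Δφ = +0.0489 rad,  Δλ = +0.5515 rad
q = Δφ/Δψ = 0.9183
d = R·√(Δφ² + q²Δλ²) = 6374·0.50883 = 3243 km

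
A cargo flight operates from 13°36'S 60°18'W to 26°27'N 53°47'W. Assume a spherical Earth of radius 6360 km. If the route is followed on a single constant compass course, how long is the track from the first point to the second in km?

4501 km

Rhumb course C = atan2(Δλ, Δψ) with Δψ = ln[tan(π/4+φ₂/2)/tan(π/4+φ₁/2)] = +0.7186, Δλ = +0.1137 → C = 8.99°
d = R·|Δφ| / |cos C| = 6360·0.69900 / 0.98770 = 4501 km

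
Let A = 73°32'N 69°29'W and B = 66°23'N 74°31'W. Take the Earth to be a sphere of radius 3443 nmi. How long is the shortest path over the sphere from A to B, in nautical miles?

442 nmi

Haversine: a = sin²(Δφ/2)+cos φ₁ cos φ₂ sin²(Δλ/2) = 0.00411;  σ = 2·atan2(√a,√(1−a))
σ = 7.349° → d = Rσ = 3443·0.12826 = 442 nmi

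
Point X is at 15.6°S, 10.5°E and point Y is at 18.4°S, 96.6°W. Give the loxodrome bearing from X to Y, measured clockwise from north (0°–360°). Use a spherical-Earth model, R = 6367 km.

268.4°

Δψ = ln[tan(π/4+φ₂/2)/tan(π/4+φ₁/2)] = -0.0511
Δλ = -1.8692 rad (taken the short way round)
course = atan2(Δλ, Δψ) = 268.43°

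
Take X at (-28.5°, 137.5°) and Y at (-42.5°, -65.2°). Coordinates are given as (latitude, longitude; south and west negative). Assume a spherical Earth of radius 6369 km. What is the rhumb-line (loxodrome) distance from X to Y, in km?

14249 km

Rhumb course C = atan2(Δλ, Δψ) with Δψ = ln[tan(π/4+φ₂/2)/tan(π/4+φ₁/2)] = -0.3017, Δλ = +2.7454 → C = 96.27°
d = R·|Δφ| / |cos C| = 6369·0.24435 / 0.10922 = 14249 km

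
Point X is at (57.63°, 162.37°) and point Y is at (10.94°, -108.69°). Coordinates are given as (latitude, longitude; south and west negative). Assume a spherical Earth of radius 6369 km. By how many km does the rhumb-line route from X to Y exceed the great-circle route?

378 km

Great circle: cos σ = sin φ₁ sin φ₂ + cos φ₁ cos φ₂ cos Δλ,  σ = 1.4000 rad → d_gc = 8916.3 km
Rhumb line: Δψ = -1.0449, q = Δφ/Δψ = 0.7799, d_rh = R√(Δφ²+q²Δλ²) = 9294.2 km
Excess = 9294.2 − 8916.3 = 377.9 ≈ 378 km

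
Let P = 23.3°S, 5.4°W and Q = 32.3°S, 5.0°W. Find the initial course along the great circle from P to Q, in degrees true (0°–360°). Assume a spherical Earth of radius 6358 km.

177.8°

N = sin Δλ·cos φ₂ = +0.0059;  D = cos φ₁ sin φ₂ − sin φ₁ cos φ₂ cos Δλ = -0.1564
initial course = atan2(N, D) = 177.84°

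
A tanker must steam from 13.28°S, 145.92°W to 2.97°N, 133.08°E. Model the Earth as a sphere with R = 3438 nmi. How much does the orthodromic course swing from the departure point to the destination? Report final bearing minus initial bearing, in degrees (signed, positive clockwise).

At departure: θ₁ = atan2(sin Δλ cos φ₂, cos φ₁ sin φ₂ − sin φ₁ cos φ₂ cos Δλ) = 275.00°
At arrival: θ₂ = atan2(sin Δλ cos φ₁, −cos φ₂ sin φ₁ + sin φ₂ cos φ₁ cos Δλ) = 283.87°
Δθ = θ₂ − θ₁ = +8.9°

+8.9°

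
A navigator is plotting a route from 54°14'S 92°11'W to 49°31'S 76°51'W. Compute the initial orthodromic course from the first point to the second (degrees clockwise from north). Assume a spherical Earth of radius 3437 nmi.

N = sin Δλ·cos φ₂ = +0.1717;  D = cos φ₁ sin φ₂ − sin φ₁ cos φ₂ cos Δλ = +0.0635
initial course = atan2(N, D) = 69.71°

69.7°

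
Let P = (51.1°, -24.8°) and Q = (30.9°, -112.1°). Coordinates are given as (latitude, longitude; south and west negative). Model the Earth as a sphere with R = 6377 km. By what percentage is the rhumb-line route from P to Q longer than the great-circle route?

Great circle: σ = 1.1318 rad → d_gc = Rσ = 7217.4 km
Rhumb: Δφ = -0.3526, Δλ = -1.5237, Δψ = -0.4734, q = Δφ/Δψ = 0.7448 → d_rh = R√(Δφ²+q²Δλ²) = 7577.8 km
Excess = (7577.8 − 7217.4) / 7217.4 = 360.4 / 7217.4 = 4.99% ≈ 5.0%

5.0%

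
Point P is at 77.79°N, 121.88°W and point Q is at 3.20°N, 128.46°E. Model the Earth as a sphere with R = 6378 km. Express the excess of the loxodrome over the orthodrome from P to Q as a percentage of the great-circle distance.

Great circle: σ = 1.5873 rad → d_gc = Rσ = 10123.7 km
Rhumb: Δφ = -1.3018, Δλ = -1.9139, Δψ = -2.1794, q = Δφ/Δψ = 0.5973 → d_rh = R√(Δφ²+q²Δλ²) = 11050.3 km
Excess = (11050.3 − 10123.7) / 10123.7 = 926.6 / 10123.7 = 9.153% ≈ 9.2%

9.2%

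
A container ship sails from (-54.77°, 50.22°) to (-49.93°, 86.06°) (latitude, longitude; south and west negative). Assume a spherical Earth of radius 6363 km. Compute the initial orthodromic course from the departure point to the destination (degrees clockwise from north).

θ = atan2( sin Δλ·cos φ₂ ,  cos φ₁ sin φ₂ − sin φ₁ cos φ₂ cos Δλ )
  = atan2(+0.3769, -0.0152) = 92.31°

92.3°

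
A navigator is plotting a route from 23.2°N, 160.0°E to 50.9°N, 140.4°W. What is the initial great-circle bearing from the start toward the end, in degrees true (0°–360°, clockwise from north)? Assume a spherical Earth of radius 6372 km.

42.8°

N = sin Δλ·cos φ₂ = +0.5440;  D = cos φ₁ sin φ₂ − sin φ₁ cos φ₂ cos Δλ = +0.5876
initial course = atan2(N, D) = 42.79°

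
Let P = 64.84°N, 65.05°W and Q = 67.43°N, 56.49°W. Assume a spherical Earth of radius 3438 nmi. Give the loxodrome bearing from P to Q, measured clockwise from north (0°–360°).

53.2°

Δψ = ln[tan(π/4+φ₂/2)/tan(π/4+φ₁/2)] = +0.1118
Δλ = +0.1494 rad (taken the short way round)
course = atan2(Δλ, Δψ) = 53.18°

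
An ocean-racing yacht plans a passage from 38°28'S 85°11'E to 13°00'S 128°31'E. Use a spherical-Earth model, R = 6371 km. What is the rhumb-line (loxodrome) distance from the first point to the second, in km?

5138 km

Δψ = ln[tan(π/4+φ₂/2)/tan(π/4+φ₁/2)] = +0.4995;  Δφ = +0.4445 rad,  Δλ = +0.7563 rad
q = Δφ/Δψ = 0.8899
d = R·√(Δφ² + q²Δλ²) = 6371·0.80654 = 5138 km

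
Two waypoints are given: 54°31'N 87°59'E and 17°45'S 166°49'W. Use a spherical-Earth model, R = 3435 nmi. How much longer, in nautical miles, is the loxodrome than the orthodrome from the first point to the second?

194 nmi

Great circle: cos σ = sin φ₁ sin φ₂ + cos φ₁ cos φ₂ cos Δλ,  σ = 1.9749 rad → d_gc = 6783.78 nmi
Rhumb line: Δψ = -1.4545, q = Δφ/Δψ = 0.8672, d_rh = R√(Δφ²+q²Δλ²) = 6977.33 nmi
Excess = 6977.33 − 6783.78 = 193.55 ≈ 194 nmi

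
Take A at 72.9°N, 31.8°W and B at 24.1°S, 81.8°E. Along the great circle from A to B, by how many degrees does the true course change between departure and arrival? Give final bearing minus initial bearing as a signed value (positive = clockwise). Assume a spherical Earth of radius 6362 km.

Initial bearing θ₁ = atan2(sin Δλ cos φ₂, cos φ₁ sin φ₂ − sin φ₁ cos φ₂ cos Δλ) = 74.67°
Final bearing θ₂ = (initial bearing from the destination back to the start) + 180° = 161.90°
Δθ = θ₂ − θ₁ = +87.2°

+87.2°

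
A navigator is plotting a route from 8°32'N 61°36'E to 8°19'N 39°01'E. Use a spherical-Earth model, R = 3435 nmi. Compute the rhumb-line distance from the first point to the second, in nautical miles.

Δψ = ln[tan(π/4+φ₂/2)/tan(π/4+φ₁/2)] = -0.0038;  Δφ = -0.0038 rad,  Δλ = -0.3942 rad
q = Δφ/Δψ = 0.9892
d = R·√(Δφ² + q²Δλ²) = 3435·0.38992 = 1339 nmi

1339 nmi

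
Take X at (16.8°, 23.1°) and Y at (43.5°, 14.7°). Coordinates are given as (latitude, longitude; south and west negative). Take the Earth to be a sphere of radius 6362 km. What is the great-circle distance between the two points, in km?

cos σ = sin φ₁ sin φ₂ + cos φ₁ cos φ₂ cos Δλ
      = sin(16.80°)sin(43.50°) + cos(16.80°)cos(43.50°)cos(-8.40°) = 0.8859
σ = 27.635° → d = Rσ = 6362·0.48232 = 3069 km

3069 km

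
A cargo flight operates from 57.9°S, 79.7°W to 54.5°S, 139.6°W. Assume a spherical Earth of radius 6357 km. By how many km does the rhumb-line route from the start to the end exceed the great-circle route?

120 km

Great circle: cos σ = sin φ₁ sin φ₂ + cos φ₁ cos φ₂ cos Δλ,  σ = 0.5653 rad → d_gc = 3593.8 km
Rhumb line: Δψ = +0.1068, q = Δφ/Δψ = 0.5558, d_rh = R√(Δφ²+q²Δλ²) = 3713.4 km
Excess = 3713.4 − 3593.8 = 119.6 ≈ 120 km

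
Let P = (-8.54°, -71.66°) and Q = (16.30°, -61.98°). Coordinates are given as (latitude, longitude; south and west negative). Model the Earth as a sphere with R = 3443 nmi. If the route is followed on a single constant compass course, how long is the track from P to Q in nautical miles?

1600 nmi

Rhumb course C = atan2(Δλ, Δψ) with Δψ = ln[tan(π/4+φ₂/2)/tan(π/4+φ₁/2)] = +0.4380, Δλ = +0.1689 → C = 21.09°
d = R·|Δφ| / |cos C| = 3443·0.43354 / 0.93300 = 1600 nmi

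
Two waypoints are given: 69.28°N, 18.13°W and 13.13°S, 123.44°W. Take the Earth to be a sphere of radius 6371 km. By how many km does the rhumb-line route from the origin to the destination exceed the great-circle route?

Great circle: cos σ = sin φ₁ sin φ₂ + cos φ₁ cos φ₂ cos Δλ,  σ = 1.8791 rad → d_gc = 11971.8 km
Rhumb line: Δψ = -1.9305, q = Δφ/Δψ = 0.7451, d_rh = R√(Δφ²+q²Δλ²) = 12652.7 km
Excess = 12652.7 − 11971.8 = 680.9 ≈ 681 km

681 km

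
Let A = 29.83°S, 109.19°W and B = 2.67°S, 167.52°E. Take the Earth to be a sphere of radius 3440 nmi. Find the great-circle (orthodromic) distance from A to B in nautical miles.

4974 nmi

cos σ = sin φ₁ sin φ₂ + cos φ₁ cos φ₂ cos Δλ
      = sin(-29.83°)sin(-2.67°) + cos(-29.83°)cos(-2.67°)cos(-83.29°) = 0.1244
σ = 82.852° → d = Rσ = 3440·1.44605 = 4974 nmi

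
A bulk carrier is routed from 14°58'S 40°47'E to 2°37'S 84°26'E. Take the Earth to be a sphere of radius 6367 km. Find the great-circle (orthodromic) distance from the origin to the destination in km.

4974 km

cos σ = sin φ₁ sin φ₂ + cos φ₁ cos φ₂ cos Δλ
      = sin(-14.97°)sin(-2.62°) + cos(-14.97°)cos(-2.62°)cos(43.65°) = 0.7101
σ = 44.758° → d = Rσ = 6367·0.78118 = 4974 km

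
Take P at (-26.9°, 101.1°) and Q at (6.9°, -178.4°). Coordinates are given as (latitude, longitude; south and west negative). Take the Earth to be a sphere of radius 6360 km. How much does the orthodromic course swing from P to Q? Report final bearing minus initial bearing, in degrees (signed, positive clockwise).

Initial bearing θ₁ = atan2(sin Δλ cos φ₂, cos φ₁ sin φ₂ − sin φ₁ cos φ₂ cos Δλ) = 79.51°
Final bearing θ₂ = (initial bearing from the destination back to the start) + 180° = 62.04°
Δθ = θ₂ − θ₁ = -17.5°

-17.5°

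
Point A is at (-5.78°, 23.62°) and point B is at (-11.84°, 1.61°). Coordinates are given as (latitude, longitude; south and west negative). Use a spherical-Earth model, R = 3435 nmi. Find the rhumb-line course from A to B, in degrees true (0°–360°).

254.4°

Δψ = ln[tan(π/4+φ₂/2)/tan(π/4+φ₁/2)] = -0.1071
Δλ = -0.3841 rad (taken the short way round)
course = atan2(Δλ, Δψ) = 254.42°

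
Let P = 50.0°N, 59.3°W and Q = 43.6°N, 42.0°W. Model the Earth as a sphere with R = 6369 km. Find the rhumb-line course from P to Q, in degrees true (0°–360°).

118.4°

Δψ = ln[tan(π/4+φ₂/2)/tan(π/4+φ₁/2)] = -0.1635
Δλ = +0.3019 rad (taken the short way round)
course = atan2(Δλ, Δψ) = 118.43°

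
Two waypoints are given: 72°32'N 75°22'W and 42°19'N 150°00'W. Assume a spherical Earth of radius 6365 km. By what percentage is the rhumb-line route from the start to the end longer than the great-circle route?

Great circle: σ = 0.7940 rad → d_gc = Rσ = 5053.8 km
Rhumb: Δφ = -0.5274, Δλ = -1.3026, Δψ = -1.0567, q = Δφ/Δψ = 0.4991 → d_rh = R√(Δφ²+q²Δλ²) = 5328.3 km
Excess = (5328.3 − 5053.8) / 5053.8 = 274.5 / 5053.8 = 5.43% ≈ 5.4%

5.4%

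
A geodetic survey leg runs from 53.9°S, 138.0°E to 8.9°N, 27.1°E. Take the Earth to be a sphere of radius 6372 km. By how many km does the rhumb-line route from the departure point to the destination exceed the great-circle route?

Great circle: cos σ = sin φ₁ sin φ₂ + cos φ₁ cos φ₂ cos Δλ,  σ = 1.9099 rad → d_gc = 12170.0 km
Rhumb line: Δψ = +1.2772, q = Δφ/Δψ = 0.8582, d_rh = R√(Δφ²+q²Δλ²) = 12681.1 km
Excess = 12681.1 − 12170.0 = 511.1 ≈ 511 km

511 km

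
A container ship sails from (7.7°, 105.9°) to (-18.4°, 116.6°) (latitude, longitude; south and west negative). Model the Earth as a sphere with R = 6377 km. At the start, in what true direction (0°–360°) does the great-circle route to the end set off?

θ = atan2( sin Δλ·cos φ₂ ,  cos φ₁ sin φ₂ − sin φ₁ cos φ₂ cos Δλ )
  = atan2(+0.1762, -0.4377) = 158.08°

158.1°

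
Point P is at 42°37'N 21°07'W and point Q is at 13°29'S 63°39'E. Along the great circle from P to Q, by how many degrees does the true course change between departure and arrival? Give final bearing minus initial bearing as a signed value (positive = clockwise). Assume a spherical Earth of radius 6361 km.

+29.2°

At departure: θ₁ = atan2(sin Δλ cos φ₂, cos φ₁ sin φ₂ − sin φ₁ cos φ₂ cos Δλ) = 103.45°
At arrival: θ₂ = atan2(sin Δλ cos φ₁, −cos φ₂ sin φ₁ + sin φ₂ cos φ₁ cos Δλ) = 132.61°
Δθ = θ₂ − θ₁ = +29.2°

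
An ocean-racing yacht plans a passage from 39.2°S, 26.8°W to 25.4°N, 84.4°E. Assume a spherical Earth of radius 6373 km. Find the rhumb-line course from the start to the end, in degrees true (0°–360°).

58.2°

Meridional parts: M(φ₁)=-0.7448, M(φ₂)=+0.4586 → ΔM = +1.2034;  Δλ = +1.9408 rad
tan C = Δλ / ΔM = +1.6128 → C = 58.20°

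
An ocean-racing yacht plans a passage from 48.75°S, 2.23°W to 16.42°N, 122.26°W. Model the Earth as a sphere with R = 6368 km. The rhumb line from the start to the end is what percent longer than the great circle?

Great circle: σ = 2.1283 rad → d_gc = Rσ = 13552.8 km
Rhumb: Δφ = +1.1374, Δλ = -2.0949, Δψ = +1.2678, q = Δφ/Δψ = 0.8972 → d_rh = R√(Δφ²+q²Δλ²) = 13990.0 km
Excess = (13990.0 − 13552.8) / 13552.8 = 437.2 / 13552.8 = 3.23% ≈ 3.2%

3.2%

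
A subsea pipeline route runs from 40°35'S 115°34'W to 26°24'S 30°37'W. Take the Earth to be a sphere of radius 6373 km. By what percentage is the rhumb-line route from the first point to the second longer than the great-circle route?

Great circle: σ = 1.2141 rad → d_gc = Rσ = 7737.7 km
Rhumb: Δφ = +0.2475, Δλ = +1.4827, Δψ = +0.2983, q = Δφ/Δψ = 0.8300 → d_rh = R√(Δφ²+q²Δλ²) = 7999.3 km
Excess = (7999.3 − 7737.7) / 7737.7 = 261.6 / 7737.7 = 3.38% ≈ 3.4%

3.4%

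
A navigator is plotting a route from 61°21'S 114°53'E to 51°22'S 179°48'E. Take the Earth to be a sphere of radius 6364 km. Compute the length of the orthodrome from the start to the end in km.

Haversine: a = sin²(Δφ/2)+cos φ₁ cos φ₂ sin²(Δλ/2) = 0.09379;  σ = 2·atan2(√a,√(1−a))
σ = 35.667° → d = Rσ = 6364·0.62251 = 3962 km

3962 km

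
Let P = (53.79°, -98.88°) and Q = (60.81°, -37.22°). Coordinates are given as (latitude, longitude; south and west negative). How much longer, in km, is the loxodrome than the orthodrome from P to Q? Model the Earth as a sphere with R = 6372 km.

Great circle: cos σ = sin φ₁ sin φ₂ + cos φ₁ cos φ₂ cos Δλ,  σ = 0.5714 rad → d_gc = 3640.8 km
Rhumb line: Δψ = +0.2276, q = Δφ/Δψ = 0.5383, d_rh = R√(Δφ²+q²Δλ²) = 3772.7 km
Excess = 3772.7 − 3640.8 = 131.9 ≈ 132 km

132 km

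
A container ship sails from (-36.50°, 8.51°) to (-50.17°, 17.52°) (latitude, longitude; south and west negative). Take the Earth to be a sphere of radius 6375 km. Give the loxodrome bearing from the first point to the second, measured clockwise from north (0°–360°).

154.5°

Δψ = ln[tan(π/4+φ₂/2)/tan(π/4+φ₁/2)] = -0.3302
Δλ = +0.1573 rad (taken the short way round)
course = atan2(Δλ, Δψ) = 154.54°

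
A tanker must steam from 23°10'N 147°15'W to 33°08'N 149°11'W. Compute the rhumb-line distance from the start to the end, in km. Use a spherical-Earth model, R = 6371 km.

Δψ = ln[tan(π/4+φ₂/2)/tan(π/4+φ₁/2)] = +0.1977;  Δφ = +0.1740 rad,  Δλ = -0.0337 rad
q = Δφ/Δψ = 0.8800
d = R·√(Δφ² + q²Δλ²) = 6371·0.17647 = 1124 km

1124 km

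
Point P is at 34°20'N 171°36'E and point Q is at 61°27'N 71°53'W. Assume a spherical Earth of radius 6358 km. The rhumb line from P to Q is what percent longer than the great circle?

Great circle: σ = 1.2459 rad → d_gc = Rσ = 7921.3 km
Rhumb: Δφ = +0.4733, Δλ = +2.0336, Δψ = +0.7300, q = Δφ/Δψ = 0.6483 → d_rh = R√(Δφ²+q²Δλ²) = 8905.9 km
Excess = (8905.9 − 7921.3) / 7921.3 = 984.6 / 7921.3 = 12.43% ≈ 12.4%

12.4%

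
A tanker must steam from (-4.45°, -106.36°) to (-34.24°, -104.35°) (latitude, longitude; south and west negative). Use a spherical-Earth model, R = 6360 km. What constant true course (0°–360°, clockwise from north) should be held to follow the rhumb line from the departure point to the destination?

176.4°

Δψ = ln[tan(π/4+φ₂/2)/tan(π/4+φ₁/2)] = -0.5590
Δλ = +0.0351 rad (taken the short way round)
course = atan2(Δλ, Δψ) = 176.41°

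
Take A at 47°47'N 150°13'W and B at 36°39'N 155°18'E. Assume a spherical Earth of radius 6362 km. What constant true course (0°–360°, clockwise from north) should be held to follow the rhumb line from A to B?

Δψ = ln[tan(π/4+φ₂/2)/tan(π/4+φ₁/2)] = -0.2635
Δλ = -0.9509 rad (taken the short way round)
course = atan2(Δλ, Δψ) = 254.51°

254.5°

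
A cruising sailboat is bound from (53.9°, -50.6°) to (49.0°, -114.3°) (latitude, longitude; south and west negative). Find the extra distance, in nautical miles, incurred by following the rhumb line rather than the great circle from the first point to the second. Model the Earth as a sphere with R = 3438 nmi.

78 nmi

Great circle: cos σ = sin φ₁ sin φ₂ + cos φ₁ cos φ₂ cos Δλ,  σ = 0.6744 rad → d_gc = 2318.7 nmi
Rhumb line: Δψ = -0.1374, q = Δφ/Δψ = 0.6224, d_rh = R√(Δφ²+q²Δλ²) = 2397.1 nmi
Excess = 2397.1 − 2318.7 = 78.4 ≈ 78 nmi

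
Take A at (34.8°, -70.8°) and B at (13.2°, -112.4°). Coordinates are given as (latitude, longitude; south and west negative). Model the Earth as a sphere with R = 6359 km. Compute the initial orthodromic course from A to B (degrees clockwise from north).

θ = atan2( sin Δλ·cos φ₂ ,  cos φ₁ sin φ₂ − sin φ₁ cos φ₂ cos Δλ )
  = atan2(-0.6464, -0.2280) = 250.57°

250.6°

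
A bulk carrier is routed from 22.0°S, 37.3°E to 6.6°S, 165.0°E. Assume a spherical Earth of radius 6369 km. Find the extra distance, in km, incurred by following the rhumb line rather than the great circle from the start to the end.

326 km

Great circle: cos σ = sin φ₁ sin φ₂ + cos φ₁ cos φ₂ cos Δλ,  σ = 2.1179 rad → d_gc = 13488.7 km
Rhumb line: Δψ = +0.2783, q = Δφ/Δψ = 0.9657, d_rh = R√(Δφ²+q²Δλ²) = 13814.9 km
Excess = 13814.9 − 13488.7 = 326.2 ≈ 326 km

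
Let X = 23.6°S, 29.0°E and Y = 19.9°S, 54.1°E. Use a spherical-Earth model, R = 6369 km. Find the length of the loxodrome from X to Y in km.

Rhumb course C = atan2(Δλ, Δψ) with Δψ = ln[tan(π/4+φ₂/2)/tan(π/4+φ₁/2)] = +0.0695, Δλ = +0.4381 → C = 80.98°
d = R·|Δφ| / |cos C| = 6369·0.06458 / 0.15678 = 2623 km

2623 km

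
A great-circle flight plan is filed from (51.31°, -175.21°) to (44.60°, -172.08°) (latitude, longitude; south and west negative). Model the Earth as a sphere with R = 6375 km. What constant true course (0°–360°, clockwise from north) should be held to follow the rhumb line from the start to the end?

162.7°

Meridional parts: M(φ₁)=+1.0467, M(φ₂)=+0.8715 → ΔM = -0.1752;  Δλ = +0.0546 rad
tan C = Δλ / ΔM = -0.3118 → C = 162.68°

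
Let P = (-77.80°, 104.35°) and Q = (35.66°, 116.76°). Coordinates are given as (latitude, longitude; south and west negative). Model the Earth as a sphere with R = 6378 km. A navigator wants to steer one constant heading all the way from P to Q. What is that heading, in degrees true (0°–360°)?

Δψ = ln[tan(π/4+φ₂/2)/tan(π/4+φ₁/2)] = +2.9031
Δλ = +0.2166 rad (taken the short way round)
course = atan2(Δλ, Δψ) = 4.27°

4.3°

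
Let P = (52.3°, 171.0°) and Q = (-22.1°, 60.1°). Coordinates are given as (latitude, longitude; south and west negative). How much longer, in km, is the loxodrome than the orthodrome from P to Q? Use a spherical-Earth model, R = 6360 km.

Great circle: cos σ = sin φ₁ sin φ₂ + cos φ₁ cos φ₂ cos Δλ,  σ = 2.0942 rad → d_gc = 13318.9 km
Rhumb line: Δψ = -1.4703, q = Δφ/Δψ = 0.8831, d_rh = R√(Δφ²+q²Δλ²) = 13652.8 km
Excess = 13652.8 − 13318.9 = 333.9 ≈ 334 km

334 km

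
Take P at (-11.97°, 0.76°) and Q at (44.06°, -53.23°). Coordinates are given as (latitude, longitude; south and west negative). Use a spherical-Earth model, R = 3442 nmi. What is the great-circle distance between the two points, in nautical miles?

Haversine: a = sin²(Δφ/2)+cos φ₁ cos φ₂ sin²(Δλ/2) = 0.36546;  σ = 2·atan2(√a,√(1−a))
σ = 74.391° → d = Rσ = 3442·1.29836 = 4469 nmi

4469 nmi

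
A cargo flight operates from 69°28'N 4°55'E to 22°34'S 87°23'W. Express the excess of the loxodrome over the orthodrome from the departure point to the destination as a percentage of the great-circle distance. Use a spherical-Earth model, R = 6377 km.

3.5%

Great circle: σ = 1.9524 rad → d_gc = Rσ = 12450.2 km
Rhumb: Δφ = -1.6063, Δλ = -1.6109, Δψ = -2.1130, q = Δφ/Δψ = 0.7602 → d_rh = R√(Δφ²+q²Δλ²) = 12880.7 km
Excess = (12880.7 − 12450.2) / 12450.2 = 430.5 / 12450.2 = 3.46% ≈ 3.5%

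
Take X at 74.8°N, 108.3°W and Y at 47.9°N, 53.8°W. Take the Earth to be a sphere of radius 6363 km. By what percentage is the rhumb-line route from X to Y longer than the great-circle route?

3.0%

Great circle: σ = 0.6127 rad → d_gc = Rσ = 3898.7 km
Rhumb: Δφ = -0.4695, Δλ = +0.9512, Δψ = -1.0593, q = Δφ/Δψ = 0.4432 → d_rh = R√(Δφ²+q²Δλ²) = 4015.0 km
Excess = (4015.0 − 3898.7) / 3898.7 = 116.3 / 3898.7 = 2.98% ≈ 3.0%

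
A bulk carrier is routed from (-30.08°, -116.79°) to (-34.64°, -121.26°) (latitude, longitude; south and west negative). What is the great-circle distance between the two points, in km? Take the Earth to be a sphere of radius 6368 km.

658 km

cos σ = sin φ₁ sin φ₂ + cos φ₁ cos φ₂ cos Δλ
      = sin(-30.08°)sin(-34.64°) + cos(-30.08°)cos(-34.64°)cos(-4.47°) = 0.9947
σ = 5.919° → d = Rσ = 6368·0.10330 = 658 km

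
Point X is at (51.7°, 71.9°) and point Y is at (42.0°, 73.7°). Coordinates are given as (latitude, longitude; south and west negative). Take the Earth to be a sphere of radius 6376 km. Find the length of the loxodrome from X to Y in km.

1088 km

Rhumb course C = atan2(Δλ, Δψ) with Δψ = ln[tan(π/4+φ₂/2)/tan(π/4+φ₁/2)] = -0.2485, Δλ = +0.0314 → C = 172.80°
d = R·|Δφ| / |cos C| = 6376·0.16930 / 0.99210 = 1088 km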